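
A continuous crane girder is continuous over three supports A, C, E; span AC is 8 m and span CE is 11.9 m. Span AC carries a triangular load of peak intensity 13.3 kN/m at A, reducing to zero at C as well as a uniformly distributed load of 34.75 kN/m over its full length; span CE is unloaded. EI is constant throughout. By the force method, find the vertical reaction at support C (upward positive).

R_C = 184.3 kN

Take M_C as the redundant. Released structure: two simple spans AC and CE with a hinge at C.
End slopes at the hinge C, treating each span as simply supported:
  span AC: triangular load, peak 13.3: 7w₀L³/(360EI) = 132.4/EI
  span AC: UDL 34.75: wL³/(24EI) = 741.3/EI
  relative rotation θ_0 = (873.7 + 0)/EI = 873.7/EI
A unit hogging moment at C produces rotation L₁/(3EI) + L₂/(3EI) = 6.633/EI.
Compatibility: M_C·(L₁+L₂)/(3EI) = θ_0, giving M_C = 131.7 kN·m (hogging).
Span AC, ΣM about A with M_C applied at C: R_C^{AC}·8 = 1254 + 131.7, so R_C^{AC} = 173.2 kN and R_A = 331.2 − 173.2 = 158 kN.
Span CE, ΣM about E: R_C^{CE}·11.9 = 0 + 131.7, so R_C^{CE} = 11.07 kN and R_E = 0 − 11.07 = -11.07 kN.
R_C = 173.2 + 11.07 = 184.3 kN.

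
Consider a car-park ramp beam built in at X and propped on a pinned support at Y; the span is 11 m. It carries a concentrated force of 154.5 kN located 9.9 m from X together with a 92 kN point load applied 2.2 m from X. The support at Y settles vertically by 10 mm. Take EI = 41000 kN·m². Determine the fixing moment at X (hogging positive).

M_X = 240 kN·m

Choose R_Y as the redundant. The primary structure is the cantilever fixed at X.
Primary-structure tip deflection at Y by superposition:
  point load 154.5 at a = 9.9: Pa²(3L − a)/(6EI) = 58299/EI
  point load 92 at a = 2.2: Pa²(3L − a)/(6EI) = 2286/EI
  δ_0 = 60585/EI
Flexibility coefficient — unit upward force at Y: δ_{YY} = L³/(3EI) = 443.7/EI.
With EI = 41000 kN·m²: δ_0 = 1.4777 m and δ_{YY} = 0.010821 m/kN.
Compatibility — the beam at Y must follow the support down by 0.01 m: δ_0 − R_Y·δ_{YY} = 0.01, so R_Y = (1.4777 − 0.01)/0.010821 = 135.6 kN.
Moment equilibrium about X: M_X = Σ(load moments about X) − R_Y·L = 1732 − 135.6×11 = 240 kN·m.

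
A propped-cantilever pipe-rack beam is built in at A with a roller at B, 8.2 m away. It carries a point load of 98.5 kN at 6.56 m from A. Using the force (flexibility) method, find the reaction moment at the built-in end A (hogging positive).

M_A = 77.54 kN·m

Release the roller at B. Primary structure: cantilever fixed at A.
Deflection at B on the released cantilever, summing each load's contribution:
  point load 98.5 at a = 6.56: Pa²(3L − a)/(6EI) = 12745/EI
Flexibility coefficient — unit upward force at B: δ_{BB} = L³/(3EI) = 183.8/EI.
The prop prevents deflection at B: R_B = δ_0/δ_{BB} = 12745/183.8 = 69.34 kN.
Moment equilibrium about A: M_A = Σ(load moments about A) − R_B·L = 646.2 − 69.34×8.2 = 77.54 kN·m.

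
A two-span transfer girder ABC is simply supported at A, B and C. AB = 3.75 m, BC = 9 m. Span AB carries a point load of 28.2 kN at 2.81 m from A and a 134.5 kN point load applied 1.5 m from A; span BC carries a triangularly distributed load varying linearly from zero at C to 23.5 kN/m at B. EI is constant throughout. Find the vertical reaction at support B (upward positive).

Take M_B as the redundant. Released structure: two simple spans AB and BC with a hinge at B.
End slopes at the hinge B, treating each span as simply supported:
  span AB: point load 28.2 at a = 2.81: Pab(L + a)/(6LEI) = 21.72/EI
  span AB: point load 134.5 at a = 1.5: Pab(L + a)/(6LEI) = 105.9/EI
  span BC: triangular load, peak 23.5: w₀L³/(45EI) = 380.7/EI
  relative rotation θ_0 = (127.6 + 380.7)/EI = 508.3/EI
A unit hogging moment at B produces rotation L₁/(3EI) + L₂/(3EI) = 4.25/EI.
Slope continuity at B: θ_0 = M_B·4.25/EI, so M_B = 508.3/4.25 = 119.6 kN·m (hogging).
Span AB, ΣM about A with M_B applied at B: R_B^{AB}·3.75 = 281 + 119.6, so R_B^{AB} = 106.8 kN and R_A = 162.7 − 106.8 = 55.87 kN.
Span BC, ΣM about C: R_B^{BC}·9 = 634.5 + 119.6, so R_B^{BC} = 83.79 kN and R_C = 105.8 − 83.79 = 21.96 kN.
R_B = 106.8 + 83.79 = 190.6 kN.

R_B = 190.6 kN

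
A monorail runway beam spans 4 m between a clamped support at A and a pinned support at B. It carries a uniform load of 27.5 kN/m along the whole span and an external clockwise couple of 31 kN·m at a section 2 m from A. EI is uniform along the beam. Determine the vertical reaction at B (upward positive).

R_B = 49.97 kN

Take the reaction at B as the redundant and release it; the primary structure is a cantilever fixed at A.
Primary-structure tip deflection at B by superposition:
  UDL 27.5: wL⁴/(8EI) = 880/EI
  clockwise couple 31 at a = 2: M₀a(2L − a)/(2EI) = 186/EI
  δ_0 = 1066/EI
Tip deflection under a unit load at B: L³/(3EI) = 21.33/EI.
Compatibility at B: δ_0 − R_B·δ_{BB} = 0, so R_B = 1066/21.33 = 49.97 kN.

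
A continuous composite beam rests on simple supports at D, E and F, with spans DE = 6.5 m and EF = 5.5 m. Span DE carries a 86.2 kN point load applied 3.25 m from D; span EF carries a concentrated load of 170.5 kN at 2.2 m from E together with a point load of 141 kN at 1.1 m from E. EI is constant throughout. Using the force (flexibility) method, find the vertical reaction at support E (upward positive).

Insert a hinge at E; M_E is the redundant, and each span becomes simply supported.
Discontinuity in slope at E on the released structure — sum the simple-span end rotations:
  span DE: point load 86.2 at a = 3.25: Pab(L + a)/(6LEI) = 227.6/EI
  span EF: point load 170.5 at a = 2.2: Pab(L + b)/(6LEI) = 330.1/EI
  span EF: point load 141 at a = 1.1: Pab(L + b)/(6LEI) = 204.7/EI
  relative rotation θ_0 = (227.6 + 534.8)/EI = 762.4/EI
A unit hogging moment at E produces rotation L₁/(3EI) + L₂/(3EI) = 4/EI.
Compatibility: M_E·(L₁+L₂)/(3EI) = θ_0, giving M_E = 190.6 kN·m (hogging).
Span DE, ΣM about D with M_E applied at E: R_E^{DE}·6.5 = 280.1 + 190.6, so R_E^{DE} = 72.42 kN and R_D = 86.2 − 72.42 = 13.78 kN.
Span EF, ΣM about F: R_E^{EF}·5.5 = 1183 + 190.6, so R_E^{EF} = 249.8 kN and R_F = 311.5 − 249.8 = 61.74 kN.
R_E = 72.42 + 249.8 = 322.2 kN.

R_E = 322.2 kN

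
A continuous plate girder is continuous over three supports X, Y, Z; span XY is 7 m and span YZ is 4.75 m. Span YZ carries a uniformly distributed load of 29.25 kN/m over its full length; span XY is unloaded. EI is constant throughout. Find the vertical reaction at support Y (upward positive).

Release continuity at Y by inserting a hinge; the redundant is the internal moment M_Y. The primary structure is two simply-supported spans XY and YZ.
Discontinuity in slope at Y on the released structure — sum the simple-span end rotations:
  span YZ: UDL 29.25: wL³/(24EI) = 130.6/EI
  relative rotation θ_0 = (0 + 130.6)/EI = 130.6/EI
A unit hogging moment at Y produces rotation L₁/(3EI) + L₂/(3EI) = 3.917/EI.
Compatibility: M_Y·(L₁+L₂)/(3EI) = θ_0, giving M_Y = 33.35 kN·m (hogging).
Span XY, ΣM about X with M_Y applied at Y: R_Y^{XY}·7 = 0 + 33.35, so R_Y^{XY} = 4.764 kN and R_X = 0 − 4.764 = -4.764 kN.
Span YZ, ΣM about Z: R_Y^{YZ}·4.75 = 330 + 33.35, so R_Y^{YZ} = 76.49 kN and R_Z = 138.9 − 76.49 = 62.45 kN.
R_Y = 4.764 + 76.49 = 81.25 kN.

R_Y = 81.25 kN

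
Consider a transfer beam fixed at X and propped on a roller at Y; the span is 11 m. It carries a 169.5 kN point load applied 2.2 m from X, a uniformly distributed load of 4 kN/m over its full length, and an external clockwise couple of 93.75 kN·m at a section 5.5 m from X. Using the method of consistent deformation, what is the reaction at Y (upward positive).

Remove the prop at Y; the released (primary) structure is a cantilever built in at X.
Primary-structure tip deflection at Y by superposition:
  point load 169.5 at a = 2.2: Pa²(3L − a)/(6EI) = 4211/EI
  UDL 4: wL⁴/(8EI) = 7320/EI
  clockwise couple 93.75 at a = 5.5: M₀a(2L − a)/(2EI) = 4254/EI
  δ_0 = 15786/EI
Tip deflection under a unit load at Y: L³/(3EI) = 443.7/EI.
Compatibility at Y: δ_0 − R_Y·δ_{YY} = 0, so R_Y = 15786/443.7 = 35.58 kN.

R_Y = 35.58 kN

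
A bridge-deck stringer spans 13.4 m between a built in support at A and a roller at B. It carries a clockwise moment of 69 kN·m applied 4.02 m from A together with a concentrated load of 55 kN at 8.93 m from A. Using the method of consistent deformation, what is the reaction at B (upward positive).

Choose R_B as the redundant. The primary structure is the cantilever fixed at A.
Free-end deflection of the primary structure under the applied loading (downward +):
  clockwise couple 69 at a = 4.02: M₀a(2L − a)/(2EI) = 3159/EI
  point load 55 at a = 8.93: Pa²(3L − a)/(6EI) = 22858/EI
  δ_0 = 26018/EI
Flexibility coefficient — unit upward force at B: δ_{BB} = L³/(3EI) = 802/EI.
Compatibility at B: δ_0 − R_B·δ_{BB} = 0, so R_B = 26018/802 = 32.44 kN.

R_B = 32.44 kN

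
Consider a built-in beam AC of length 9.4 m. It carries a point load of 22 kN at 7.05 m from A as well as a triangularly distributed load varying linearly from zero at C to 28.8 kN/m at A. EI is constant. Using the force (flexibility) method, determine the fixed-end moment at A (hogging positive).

Release both end moments; the primary structure is a simply-supported span AC with redundants M_A and M_C.
End rotations of the released simple span under the applied load (×1/EI):
  at A: point load 22 at a = 7.05: Pab(L + b)/(6LEI) = 75.93/EI
  at C: point load 22 at a = 7.05: Pab(L + a)/(6LEI) = 106.3/EI
  at A: triangular load, peak 28.8: w₀L³/(45EI) = 531.6/EI
  at C: triangular load, peak 28.8: 7w₀L³/(360EI) = 465.1/EI
  θ_A0 = 607.5/EI,  θ_C0 = 571.4/EI
Flexibility coefficients: a unit moment at one end gives L/(3EI) there and L/(6EI) at the far end, so f₁₁ = f₂₂ = 3.133/EI and f₁₂ = f₂₁ = 1.567/EI.
Compatibility — zero rotation at each built-in end:
  3.133 M_A + 1.567 M_C = 607.5
  1.567 M_A + 3.133 M_C = 571.4
Solving the pair gives M_A = 136.9 kN·m and M_C = 113.9 kN·m (hogging).

M_A = 136.9 kN·m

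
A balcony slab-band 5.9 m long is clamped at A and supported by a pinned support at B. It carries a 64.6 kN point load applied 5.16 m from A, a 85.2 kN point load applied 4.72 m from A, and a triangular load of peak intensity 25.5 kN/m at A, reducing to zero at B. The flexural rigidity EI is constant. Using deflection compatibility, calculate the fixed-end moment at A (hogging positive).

Choose R_B as the redundant. The primary structure is the cantilever fixed at A.
Primary-structure tip deflection at B by superposition:
  point load 64.6 at a = 5.16: Pa²(3L − a)/(6EI) = 3595/EI
  point load 85.2 at a = 4.72: Pa²(3L − a)/(6EI) = 4106/EI
  triangular load, peak 25.5 at the fixed end: w₀L⁴/(30EI) = 1030/EI
  δ_0 = 8731/EI
Flexibility coefficient — unit upward force at B: δ_{BB} = L³/(3EI) = 68.46/EI.
The prop prevents deflection at B: R_B = δ_0/δ_{BB} = 8731/68.46 = 127.5 kN.
Moment equilibrium about A: M_A = Σ(load moments about A) − R_B·L = 883.4 − 127.5×5.9 = 131 kN·m.

M_A = 131 kN·m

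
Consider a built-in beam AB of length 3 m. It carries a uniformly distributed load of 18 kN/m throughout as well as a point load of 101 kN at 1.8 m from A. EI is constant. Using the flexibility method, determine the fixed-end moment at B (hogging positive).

M_B = 57.13 kN·m

Take the two fixed-end moments M_A, M_B as redundants; the released structure is the simple span AB.
End rotations of the released simple span under the applied load (×1/EI):
  at A: UDL 18: wL³/(24EI) = 20.25/EI
  at B: UDL 18: wL³/(24EI) = 20.25/EI
  at A: point load 101 at a = 1.8: Pab(L + b)/(6LEI) = 50.9/EI
  at B: point load 101 at a = 1.8: Pab(L + a)/(6LEI) = 58.18/EI
  θ_A0 = 71.15/EI,  θ_B0 = 78.43/EI
Flexibility coefficients: a unit moment at one end gives L/(3EI) there and L/(6EI) at the far end, so f₁₁ = f₂₂ = 1/EI and f₁₂ = f₂₁ = 0.5/EI.
Compatibility — zero rotation at each built-in end:
  1 M_A + 0.5 M_B = 71.15
  0.5 M_A + 1 M_B = 78.43
Solving the pair gives M_A = 42.59 kN·m and M_B = 57.13 kN·m (hogging).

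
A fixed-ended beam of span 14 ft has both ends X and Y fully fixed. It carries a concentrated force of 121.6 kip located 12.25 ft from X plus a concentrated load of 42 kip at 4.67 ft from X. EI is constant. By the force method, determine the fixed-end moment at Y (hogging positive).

Take the two fixed-end moments M_X, M_Y as redundants; the released structure is the simple span XY.
Simple-span end rotations at X and Y under the given loads:
  at X: point load 121.6 at a = 12.25: Pab(L + b)/(6LEI) = 488.8/EI
  at Y: point load 121.6 at a = 12.25: Pab(L + a)/(6LEI) = 814.6/EI
  at X: point load 42 at a = 4.67: Pab(L + b)/(6LEI) = 508.3/EI
  at Y: point load 42 at a = 4.67: Pab(L + a)/(6LEI) = 406.7/EI
  θ_X0 = 997/EI,  θ_Y0 = 1221/EI
Flexibility coefficients: a unit moment at one end gives L/(3EI) there and L/(6EI) at the far end, so f₁₁ = f₂₂ = 4.667/EI and f₁₂ = f₂₁ = 2.333/EI.
Compatibility — zero rotation at each built-in end:
  4.667 M_X + 2.333 M_Y = 997
  2.333 M_X + 4.667 M_Y = 1221
Solving the pair gives M_X = 110.4 kip·ft and M_Y = 206.5 kip·ft (hogging).

M_Y = 206.5 kip·ft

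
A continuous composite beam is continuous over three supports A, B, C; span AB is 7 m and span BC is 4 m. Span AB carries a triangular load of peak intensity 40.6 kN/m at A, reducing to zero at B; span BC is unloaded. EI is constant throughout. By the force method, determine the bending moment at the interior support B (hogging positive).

Insert a hinge at B; M_B is the redundant, and each span becomes simply supported.
Rotations at B on the released spans (each span's end-slope, ×1/EI):
  span AB: triangular load, peak 40.6: 7w₀L³/(360EI) = 270.8/EI
  relative rotation θ_0 = (270.8 + 0)/EI = 270.8/EI
A unit hogging moment at B produces rotation L₁/(3EI) + L₂/(3EI) = 3.667/EI.
Slope continuity at B: θ_0 = M_B·3.667/EI, so M_B = 270.8/3.667 = 73.85 kN·m (hogging).

M_B = 73.85 kN·m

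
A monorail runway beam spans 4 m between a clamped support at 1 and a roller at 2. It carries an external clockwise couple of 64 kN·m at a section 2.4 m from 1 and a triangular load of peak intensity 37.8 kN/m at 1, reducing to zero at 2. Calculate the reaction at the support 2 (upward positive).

R_2 = 35.28 kN

Take the reaction at 2 as the redundant and release it; the primary structure is a cantilever fixed at 1.
Deflection at 2 on the released cantilever, summing each load's contribution:
  clockwise couple 64 at a = 2.4: M₀a(2L − a)/(2EI) = 430.1/EI
  triangular load, peak 37.8 at the fixed end: w₀L⁴/(30EI) = 322.6/EI
  δ_0 = 752.6/EI
Tip deflection under a unit load at 2: L³/(3EI) = 21.33/EI.
The prop prevents deflection at 2: R_2 = δ_0/δ_{22} = 752.6/21.33 = 35.28 kN.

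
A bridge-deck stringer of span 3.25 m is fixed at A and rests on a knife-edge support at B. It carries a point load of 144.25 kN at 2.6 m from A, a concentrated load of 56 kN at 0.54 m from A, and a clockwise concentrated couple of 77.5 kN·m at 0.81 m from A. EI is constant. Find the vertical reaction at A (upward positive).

R_A = 80.9 kN

Choose R_B as the redundant. The primary structure is the cantilever fixed at A.
Downward deflection at the released point B due to the loads:
  point load 144.25 at a = 2.6: Pa²(3L − a)/(6EI) = 1162/EI
  point load 56 at a = 0.54: Pa²(3L − a)/(6EI) = 25.07/EI
  clockwise couple 77.5 at a = 0.81: M₀a(2L − a)/(2EI) = 178.6/EI
  δ_0 = 1366/EI
Tip deflection under a unit load at B: L³/(3EI) = 11.44/EI.
Compatibility at B: δ_0 − R_B·δ_{BB} = 0, so R_B = 1366/11.44 = 119.4 kN.
Vertical equilibrium: R_A = ΣP − R_B = 200.2 − 119.4 = 80.9 kN.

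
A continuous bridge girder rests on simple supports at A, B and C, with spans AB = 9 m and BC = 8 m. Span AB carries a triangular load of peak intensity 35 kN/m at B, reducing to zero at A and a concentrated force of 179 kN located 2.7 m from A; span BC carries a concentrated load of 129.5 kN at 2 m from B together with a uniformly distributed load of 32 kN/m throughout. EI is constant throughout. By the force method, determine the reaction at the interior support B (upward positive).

R_B = 482.3 kN

Release continuity at B by inserting a hinge; the redundant is the internal moment M_B. The primary structure is two simply-supported spans AB and BC.
Discontinuity in slope at B on the released structure — sum the simple-span end rotations:
  span AB: triangular load, peak 35: w₀L³/(45EI) = 567/EI
  span AB: point load 179 at a = 2.7: Pab(L + a)/(6LEI) = 659.7/EI
  span BC: point load 129.5 at a = 2: Pab(L + b)/(6LEI) = 453.2/EI
  span BC: UDL 32: wL³/(24EI) = 682.7/EI
  relative rotation θ_0 = (1227 + 1136)/EI = 2363/EI
A unit hogging moment at B produces rotation L₁/(3EI) + L₂/(3EI) = 5.667/EI.
Compatibility: M_B·(L₁+L₂)/(3EI) = θ_0, giving M_B = 416.9 kN·m (hogging).
Span AB, ΣM about A with M_B applied at B: R_B^{AB}·9 = 1428 + 416.9, so R_B^{AB} = 205 kN and R_A = 336.5 − 205 = 131.5 kN.
Span BC, ΣM about C: R_B^{BC}·8 = 1801 + 416.9, so R_B^{BC} = 277.2 kN and R_C = 385.5 − 277.2 = 108.3 kN.
R_B = 205 + 277.2 = 482.3 kN.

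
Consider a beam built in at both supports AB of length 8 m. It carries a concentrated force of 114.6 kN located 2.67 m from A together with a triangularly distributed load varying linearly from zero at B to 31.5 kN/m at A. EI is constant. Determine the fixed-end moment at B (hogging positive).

M_B = 135.2 kN·m

Release both end moments; the primary structure is a simply-supported span AB with redundants M_A and M_B.
End rotations of the released simple span under the applied load (×1/EI):
  at A: point load 114.6 at a = 2.67: Pab(L + b)/(6LEI) = 452.9/EI
  at B: point load 114.6 at a = 2.67: Pab(L + a)/(6LEI) = 362.5/EI
  at A: triangular load, peak 31.5: w₀L³/(45EI) = 358.4/EI
  at B: triangular load, peak 31.5: 7w₀L³/(360EI) = 313.6/EI
  θ_A0 = 811.3/EI,  θ_B0 = 676.1/EI
Flexibility coefficients: a unit moment at one end gives L/(3EI) there and L/(6EI) at the far end, so f₁₁ = f₂₂ = 2.667/EI and f₁₂ = f₂₁ = 1.333/EI.
Compatibility — zero rotation at each built-in end:
  2.667 M_A + 1.333 M_B = 811.3
  1.333 M_A + 2.667 M_B = 676.1
Solving the pair gives M_A = 236.6 kN·m and M_B = 135.2 kN·m (hogging).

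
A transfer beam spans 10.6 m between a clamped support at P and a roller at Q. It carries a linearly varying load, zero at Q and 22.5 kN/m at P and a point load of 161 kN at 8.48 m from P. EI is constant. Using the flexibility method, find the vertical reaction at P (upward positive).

R_P = 143.1 kN

Take the reaction at Q as the redundant and release it; the primary structure is a cantilever fixed at P.
Primary-structure tip deflection at Q by superposition:
  triangular load, peak 22.5 at the fixed end: w₀L⁴/(30EI) = 9469/EI
  point load 161 at a = 8.48: Pa²(3L − a)/(6EI) = 44998/EI
  δ_0 = 54467/EI
Flexibility coefficient — unit upward force at Q: δ_{QQ} = L³/(3EI) = 397/EI.
The prop prevents deflection at Q: R_Q = δ_0/δ_{QQ} = 54467/397 = 137.2 kN.
Vertical equilibrium: R_P = ΣP − R_Q = 280.2 − 137.2 = 143.1 kN.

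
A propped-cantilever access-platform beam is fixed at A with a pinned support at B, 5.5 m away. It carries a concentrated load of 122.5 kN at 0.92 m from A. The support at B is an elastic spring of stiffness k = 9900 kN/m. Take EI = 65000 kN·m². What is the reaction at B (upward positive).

R_B = 4.341 kN

Choose R_B as the redundant. The primary structure is the cantilever fixed at A.
Free-end deflection of the primary structure under the applied loading (downward +):
  point load 122.5 at a = 0.92: Pa²(3L − a)/(6EI) = 269.2/EI
Tip deflection under a unit load at B: L³/(3EI) = 55.46/EI.
With EI = 65000 kN·m²: δ_0 = 0.004142 m and δ_{BB} = 0.000853 m/kN.
Compatibility — the spring shortens by R_B/k under the reaction it provides: δ_0 − R_B·δ_{BB} = R_B/k. With 1/k = 0.000101 m/kN, R_B = δ_0 / (δ_{BB} + 1/k) = 0.004142 / (0.000853 + 0.000101) = 4.341 kN.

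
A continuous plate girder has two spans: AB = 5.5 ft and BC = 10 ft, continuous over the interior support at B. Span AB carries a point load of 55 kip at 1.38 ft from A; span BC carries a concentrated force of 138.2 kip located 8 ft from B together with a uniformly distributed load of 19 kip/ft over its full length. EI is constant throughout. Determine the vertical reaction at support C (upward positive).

R_C = 180.4 kip

Take M_B as the redundant. Released structure: two simple spans AB and BC with a hinge at B.
Rotations at B on the released spans (each span's end-slope, ×1/EI):
  span AB: point load 55 at a = 1.38: Pab(L + a)/(6LEI) = 65.19/EI
  span BC: point load 138.2 at a = 8: Pab(L + b)/(6LEI) = 442.2/EI
  span BC: UDL 19: wL³/(24EI) = 791.7/EI
  relative rotation θ_0 = (65.19 + 1234)/EI = 1299/EI
A unit hogging moment at B produces rotation L₁/(3EI) + L₂/(3EI) = 5.167/EI.
Slope continuity at B: θ_0 = M_B·5.167/EI, so M_B = 1299/5.167 = 251.4 kip·ft (hogging).
Span BC, ΣM about C: R_B^{BC}·10 = 1226 + 251.4, so R_B^{BC} = 147.8 kip and R_C = 328.2 − 147.8 = 180.4 kip.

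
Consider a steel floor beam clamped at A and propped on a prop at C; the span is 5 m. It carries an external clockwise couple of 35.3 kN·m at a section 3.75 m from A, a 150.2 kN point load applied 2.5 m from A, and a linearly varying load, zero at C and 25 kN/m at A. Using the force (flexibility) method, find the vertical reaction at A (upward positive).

Remove the prop at C; the released (primary) structure is a cantilever built in at A.
Downward deflection at the released point C due to the loads:
  clockwise couple 35.3 at a = 3.75: M₀a(2L − a)/(2EI) = 413.7/EI
  point load 150.2 at a = 2.5: Pa²(3L − a)/(6EI) = 1956/EI
  triangular load, peak 25 at the fixed end: w₀L⁴/(30EI) = 520.8/EI
  δ_0 = 2890/EI
Tip deflection under a unit load at C: L³/(3EI) = 41.67/EI.
The prop prevents deflection at C: R_C = δ_0/δ_{CC} = 2890/41.67 = 69.37 kN.
Vertical equilibrium: R_A = ΣP − R_C = 212.7 − 69.37 = 143.3 kN.

R_A = 143.3 kN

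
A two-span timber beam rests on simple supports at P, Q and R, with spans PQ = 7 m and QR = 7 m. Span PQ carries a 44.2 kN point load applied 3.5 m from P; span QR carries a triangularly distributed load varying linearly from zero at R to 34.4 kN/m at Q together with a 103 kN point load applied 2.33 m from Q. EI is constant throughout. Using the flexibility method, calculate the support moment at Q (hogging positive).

Insert a hinge at Q; M_Q is the redundant, and each span becomes simply supported.
End slopes at the hinge Q, treating each span as simply supported:
  span PQ: point load 44.2 at a = 3.5: Pab(L + a)/(6LEI) = 135.4/EI
  span QR: triangular load, peak 34.4: w₀L³/(45EI) = 262.2/EI
  span QR: point load 103 at a = 2.33: Pab(L + b)/(6LEI) = 311.4/EI
  relative rotation θ_0 = (135.4 + 573.6)/EI = 709/EI
A unit hogging moment at Q produces rotation L₁/(3EI) + L₂/(3EI) = 4.667/EI.
Compatibility: M_Q·(L₁+L₂)/(3EI) = θ_0, giving M_Q = 151.9 kN·m (hogging).

M_Q = 151.9 kN·m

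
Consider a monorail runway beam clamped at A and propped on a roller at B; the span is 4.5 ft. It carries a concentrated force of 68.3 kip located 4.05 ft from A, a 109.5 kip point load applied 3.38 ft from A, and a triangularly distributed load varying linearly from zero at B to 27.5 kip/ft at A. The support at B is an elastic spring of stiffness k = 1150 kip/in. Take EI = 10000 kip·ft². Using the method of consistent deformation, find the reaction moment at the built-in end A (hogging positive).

M_A = 124.5 kip·ft

Remove the prop at B; the released (primary) structure is a cantilever built in at A.
Primary-structure tip deflection at B by superposition:
  point load 68.3 at a = 4.05: Pa²(3L − a)/(6EI) = 1764/EI
  point load 109.5 at a = 3.38: Pa²(3L − a)/(6EI) = 2110/EI
  triangular load, peak 27.5 at the fixed end: w₀L⁴/(30EI) = 375.9/EI
  δ_0 = 4250/EI
Flexibility coefficient — unit upward force at B: δ_{BB} = L³/(3EI) = 30.38/EI.
With EI = 10000 kip·ft²: δ_0 = 0.42503 ft and δ_{BB} = 0.003037 ft/kip.
Compatibility — the spring shortens by R_B/k under the reaction it provides: δ_0 − R_B·δ_{BB} = R_B/k. With 1/k = 1/(1150×12) ft/kip = 0.000072 ft/kip, R_B = δ_0 / (δ_{BB} + 1/k) = 0.42503 / (0.003037 + 0.000072) = 136.7 kip.
Moment equilibrium about A: M_A = Σ(load moments about A) − R_B·L = 739.5 − 136.7×4.5 = 124.5 kip·ft.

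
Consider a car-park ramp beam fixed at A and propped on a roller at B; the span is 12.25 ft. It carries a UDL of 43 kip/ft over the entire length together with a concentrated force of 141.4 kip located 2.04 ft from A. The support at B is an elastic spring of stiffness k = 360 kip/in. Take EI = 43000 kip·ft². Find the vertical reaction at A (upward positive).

Remove the prop at B; the released (primary) structure is a cantilever built in at A.
Downward deflection at the released point B due to the loads:
  UDL 43: wL⁴/(8EI) = 121038/EI
  point load 141.4 at a = 2.04: Pa²(3L − a)/(6EI) = 3404/EI
  δ_0 = 124442/EI
Tip deflection under a unit load at B: L³/(3EI) = 612.8/EI.
With EI = 43000 kip·ft²: δ_0 = 2.894 ft and δ_{BB} = 0.01425 ft/kip.
Compatibility — the spring shortens by R_B/k under the reaction it provides: δ_0 − R_B·δ_{BB} = R_B/k. With 1/k = 1/(360×12) ft/kip = 0.000231 ft/kip, R_B = δ_0 / (δ_{BB} + 1/k) = 2.894 / (0.01425 + 0.000231) = 199.8 kip.
Vertical equilibrium: R_A = ΣP − R_B = 668.1 − 199.8 = 468.3 kip.

R_A = 468.3 kip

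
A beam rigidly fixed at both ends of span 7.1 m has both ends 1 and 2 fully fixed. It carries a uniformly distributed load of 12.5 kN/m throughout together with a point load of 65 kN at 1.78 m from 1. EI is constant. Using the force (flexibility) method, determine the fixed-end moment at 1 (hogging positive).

Release both end moments; the primary structure is a simply-supported span 12 with redundants M_1 and M_2.
Simple-span end rotations at 1 and 2 under the given loads:
  at 1: UDL 12.5: wL³/(24EI) = 186.4/EI
  at 2: UDL 12.5: wL³/(24EI) = 186.4/EI
  at 1: point load 65 at a = 1.78: Pab(L + b)/(6LEI) = 179.5/EI
  at 2: point load 65 at a = 1.78: Pab(L + a)/(6LEI) = 128.3/EI
  θ_10 = 365.9/EI,  θ_20 = 314.7/EI
Flexibility coefficients: a unit moment at one end gives L/(3EI) there and L/(6EI) at the far end, so f₁₁ = f₂₂ = 2.367/EI and f₁₂ = f₂₁ = 1.183/EI.
Compatibility — zero rotation at each built-in end:
  2.367 M_1 + 1.183 M_2 = 365.9
  1.183 M_1 + 2.367 M_2 = 314.7
Solving the pair gives M_1 = 117.5 kN·m and M_2 = 74.24 kN·m (hogging).

M_1 = 117.5 kN·m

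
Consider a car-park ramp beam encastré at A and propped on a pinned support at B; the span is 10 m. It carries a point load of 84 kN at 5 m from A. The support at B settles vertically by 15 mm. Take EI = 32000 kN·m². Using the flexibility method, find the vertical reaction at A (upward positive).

R_A = 59.19 kN

Release the roller at B. Primary structure: cantilever fixed at A.
Downward deflection at the released point B due to the loads:
  point load 84 at a = 5: Pa²(3L − a)/(6EI) = 8750/EI
Flexibility coefficient — unit upward force at B: δ_{BB} = L³/(3EI) = 333.3/EI.
With EI = 32000 kN·m²: δ_0 = 0.27344 m and δ_{BB} = 0.010417 m/kN.
Compatibility — the beam at B must follow the support down by 0.015 m: δ_0 − R_B·δ_{BB} = 0.015, so R_B = (0.27344 − 0.015)/0.010417 = 24.81 kN.
Vertical equilibrium: R_A = ΣP − R_B = 84 − 24.81 = 59.19 kN.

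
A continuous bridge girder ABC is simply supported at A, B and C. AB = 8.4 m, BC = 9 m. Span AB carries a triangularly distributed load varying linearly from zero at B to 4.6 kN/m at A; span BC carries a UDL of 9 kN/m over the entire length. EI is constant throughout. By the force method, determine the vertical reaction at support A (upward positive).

Take M_B as the redundant. Released structure: two simple spans AB and BC with a hinge at B.
Discontinuity in slope at B on the released structure — sum the simple-span end rotations:
  span AB: triangular load, peak 4.6: 7w₀L³/(360EI) = 53.01/EI
  span BC: UDL 9: wL³/(24EI) = 273.4/EI
  relative rotation θ_0 = (53.01 + 273.4)/EI = 326.4/EI
A unit hogging moment at B produces rotation L₁/(3EI) + L₂/(3EI) = 5.8/EI.
Slope continuity at B: θ_0 = M_B·5.8/EI, so M_B = 326.4/5.8 = 56.27 kN·m (hogging).
Span AB, ΣM about A with M_B applied at B: R_B^{AB}·8.4 = 54.1 + 56.27, so R_B^{AB} = 13.14 kN and R_A = 19.32 − 13.14 = 6.181 kN.

R_A = 6.181 kN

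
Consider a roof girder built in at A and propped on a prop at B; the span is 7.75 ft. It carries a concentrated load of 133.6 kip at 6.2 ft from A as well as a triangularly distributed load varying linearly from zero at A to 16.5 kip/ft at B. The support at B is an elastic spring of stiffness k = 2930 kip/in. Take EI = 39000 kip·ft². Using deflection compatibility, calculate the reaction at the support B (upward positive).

R_B = 128.3 kip

Choose R_B as the redundant. The primary structure is the cantilever fixed at A.
Free-end deflection of the primary structure under the applied loading (downward +):
  point load 133.6 at a = 6.2: Pa²(3L − a)/(6EI) = 14594/EI
  triangular load, peak 16.5 at the free end: 11w₀L⁴/(120EI) = 5456/EI
  δ_0 = 20050/EI
Flexibility coefficient — unit upward force at B: δ_{BB} = L³/(3EI) = 155.2/EI.
With EI = 39000 kip·ft²: δ_0 = 0.5141 ft and δ_{BB} = 0.003978 ft/kip.
Compatibility — the spring shortens by R_B/k under the reaction it provides: δ_0 − R_B·δ_{BB} = R_B/k. With 1/k = 1/(2930×12) ft/kip = 0.000028 ft/kip, R_B = δ_0 / (δ_{BB} + 1/k) = 0.5141 / (0.003978 + 0.000028) = 128.3 kip.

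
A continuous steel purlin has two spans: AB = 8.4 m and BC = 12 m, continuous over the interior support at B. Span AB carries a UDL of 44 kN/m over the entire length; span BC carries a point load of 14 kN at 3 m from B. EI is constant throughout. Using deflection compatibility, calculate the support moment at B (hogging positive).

Insert a hinge at B; M_B is the redundant, and each span becomes simply supported.
End slopes at the hinge B, treating each span as simply supported:
  span AB: UDL 44: wL³/(24EI) = 1087/EI
  span BC: point load 14 at a = 3: Pab(L + b)/(6LEI) = 110.2/EI
  relative rotation θ_0 = (1087 + 110.2)/EI = 1197/EI
A unit hogging moment at B produces rotation L₁/(3EI) + L₂/(3EI) = 6.8/EI.
Compatibility: M_B·(L₁+L₂)/(3EI) = θ_0, giving M_B = 176 kN·m (hogging).

M_B = 176 kN·m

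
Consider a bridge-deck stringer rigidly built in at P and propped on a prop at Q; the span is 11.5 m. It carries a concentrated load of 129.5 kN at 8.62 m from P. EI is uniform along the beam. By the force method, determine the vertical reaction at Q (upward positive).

R_Q = 81.87 kN

Release the roller at Q. Primary structure: cantilever fixed at P.
Downward deflection at the released point Q due to the loads:
  point load 129.5 at a = 8.62: Pa²(3L − a)/(6EI) = 41505/EI
Flexibility coefficient — unit upward force at Q: δ_{QQ} = L³/(3EI) = 507/EI.
Compatibility at Q: δ_0 − R_Q·δ_{QQ} = 0, so R_Q = 41505/507 = 81.87 kN.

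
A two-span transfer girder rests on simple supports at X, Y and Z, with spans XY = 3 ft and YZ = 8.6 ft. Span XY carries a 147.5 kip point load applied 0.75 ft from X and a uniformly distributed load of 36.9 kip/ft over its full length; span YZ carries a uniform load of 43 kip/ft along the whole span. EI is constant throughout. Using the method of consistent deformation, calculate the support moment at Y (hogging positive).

Take M_Y as the redundant. Released structure: two simple spans XY and YZ with a hinge at Y.
Discontinuity in slope at Y on the released structure — sum the simple-span end rotations:
  span XY: point load 147.5 at a = 0.75: Pab(L + a)/(6LEI) = 51.86/EI
  span XY: UDL 36.9: wL³/(24EI) = 41.51/EI
  span YZ: UDL 43: wL³/(24EI) = 1140/EI
  relative rotation θ_0 = (93.37 + 1140)/EI = 1233/EI
A unit hogging moment at Y produces rotation L₁/(3EI) + L₂/(3EI) = 3.867/EI.
Slope continuity at Y: θ_0 = M_Y·3.867/EI, so M_Y = 1233/3.867 = 318.9 kip·ft (hogging).

M_Y = 318.9 kip·ft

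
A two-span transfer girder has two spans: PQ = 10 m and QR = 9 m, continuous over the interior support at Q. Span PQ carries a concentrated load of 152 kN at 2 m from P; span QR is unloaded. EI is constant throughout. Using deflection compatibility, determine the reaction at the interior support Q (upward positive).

Insert a hinge at Q; M_Q is the redundant, and each span becomes simply supported.
Discontinuity in slope at Q on the released structure — sum the simple-span end rotations:
  span PQ: point load 152 at a = 2: Pab(L + a)/(6LEI) = 486.4/EI
  relative rotation θ_0 = (486.4 + 0)/EI = 486.4/EI
A unit hogging moment at Q produces rotation L₁/(3EI) + L₂/(3EI) = 6.333/EI.
Compatibility: M_Q·(L₁+L₂)/(3EI) = θ_0, giving M_Q = 76.8 kN·m (hogging).
Span PQ, ΣM about P with M_Q applied at Q: R_Q^{PQ}·10 = 304 + 76.8, so R_Q^{PQ} = 38.08 kN and R_P = 152 − 38.08 = 113.9 kN.
Span QR, ΣM about R: R_Q^{QR}·9 = 0 + 76.8, so R_Q^{QR} = 8.533 kN and R_R = 0 − 8.533 = -8.533 kN.
R_Q = 38.08 + 8.533 = 46.61 kN.

R_Q = 46.61 kN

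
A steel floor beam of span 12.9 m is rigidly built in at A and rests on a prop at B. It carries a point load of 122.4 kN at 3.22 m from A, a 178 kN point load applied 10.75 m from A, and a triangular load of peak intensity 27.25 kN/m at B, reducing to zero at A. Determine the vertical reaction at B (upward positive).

R_B = 241.1 kN

Choose R_B as the redundant. The primary structure is the cantilever fixed at A.
Free-end deflection of the primary structure under the applied loading (downward +):
  point load 122.4 at a = 3.22: Pa²(3L − a)/(6EI) = 7505/EI
  point load 178 at a = 10.75: Pa²(3L − a)/(6EI) = 95822/EI
  triangular load, peak 27.25 at the free end: 11w₀L⁴/(120EI) = 69173/EI
  δ_0 = 172500/EI
Tip deflection under a unit load at B: L³/(3EI) = 715.6/EI.
The prop prevents deflection at B: R_B = δ_0/δ_{BB} = 172500/715.6 = 241.1 kN.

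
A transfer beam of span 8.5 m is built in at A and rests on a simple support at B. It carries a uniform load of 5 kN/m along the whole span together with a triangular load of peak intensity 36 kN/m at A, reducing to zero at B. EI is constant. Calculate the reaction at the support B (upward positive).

R_B = 46.54 kN

Choose R_B as the redundant. The primary structure is the cantilever fixed at A.
Downward deflection at the released point B due to the loads:
  UDL 5: wL⁴/(8EI) = 3263/EI
  triangular load, peak 36 at the fixed end: w₀L⁴/(30EI) = 6264/EI
  δ_0 = 9527/EI
Tip deflection under a unit load at B: L³/(3EI) = 204.7/EI.
The prop prevents deflection at B: R_B = δ_0/δ_{BB} = 9527/204.7 = 46.54 kN.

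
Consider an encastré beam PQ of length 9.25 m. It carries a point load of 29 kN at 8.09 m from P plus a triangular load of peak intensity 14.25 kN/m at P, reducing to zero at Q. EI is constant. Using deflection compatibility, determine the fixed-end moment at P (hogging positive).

M_P = 64.65 kN·m

Release both end moments; the primary structure is a simply-supported span PQ with redundants M_P and M_Q.
End rotations of the released simple span under the applied load (×1/EI):
  at P: point load 29 at a = 8.09: Pab(L + b)/(6LEI) = 51.05/EI
  at Q: point load 29 at a = 8.09: Pab(L + a)/(6LEI) = 85.03/EI
  at P: triangular load, peak 14.25: w₀L³/(45EI) = 250.6/EI
  at Q: triangular load, peak 14.25: 7w₀L³/(360EI) = 219.3/EI
  θ_P0 = 301.7/EI,  θ_Q0 = 304.3/EI
Flexibility coefficients: a unit moment at one end gives L/(3EI) there and L/(6EI) at the far end, so f₁₁ = f₂₂ = 3.083/EI and f₁₂ = f₂₁ = 1.542/EI.
Compatibility — zero rotation at each built-in end:
  3.083 M_P + 1.542 M_Q = 301.7
  1.542 M_P + 3.083 M_Q = 304.3
Solving the pair gives M_P = 64.65 kN·m and M_Q = 66.37 kN·m (hogging).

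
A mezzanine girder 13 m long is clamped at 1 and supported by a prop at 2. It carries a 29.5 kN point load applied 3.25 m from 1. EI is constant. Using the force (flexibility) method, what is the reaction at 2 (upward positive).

R_2 = 2.535 kN

Take the reaction at 2 as the redundant and release it; the primary structure is a cantilever fixed at 1.
Deflection at 2 on the released cantilever, summing each load's contribution:
  point load 29.5 at a = 3.25: Pa²(3L − a)/(6EI) = 1857/EI
Flexibility coefficient — unit upward force at 2: δ_{22} = L³/(3EI) = 732.3/EI.
The prop prevents deflection at 2: R_2 = δ_0/δ_{22} = 1857/732.3 = 2.535 kN.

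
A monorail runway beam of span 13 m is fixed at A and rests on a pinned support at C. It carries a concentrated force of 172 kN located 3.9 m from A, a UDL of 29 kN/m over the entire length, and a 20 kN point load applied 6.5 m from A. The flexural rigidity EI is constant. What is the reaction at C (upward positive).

R_C = 168.5 kN

Remove the prop at C; the released (primary) structure is a cantilever built in at A.
Primary-structure tip deflection at C by superposition:
  point load 172 at a = 3.9: Pa²(3L − a)/(6EI) = 15304/EI
  UDL 29: wL⁴/(8EI) = 103534/EI
  point load 20 at a = 6.5: Pa²(3L − a)/(6EI) = 4577/EI
  δ_0 = 123415/EI
Flexibility coefficient — unit upward force at C: δ_{CC} = L³/(3EI) = 732.3/EI.
The prop prevents deflection at C: R_C = δ_0/δ_{CC} = 123415/732.3 = 168.5 kN.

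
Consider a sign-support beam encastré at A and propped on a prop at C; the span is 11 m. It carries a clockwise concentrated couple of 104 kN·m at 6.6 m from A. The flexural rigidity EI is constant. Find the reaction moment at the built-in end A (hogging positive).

M_A = -27.04 kN·m

Release the roller at C. Primary structure: cantilever fixed at A.
Free-end deflection of the primary structure under the applied loading (downward +):
  clockwise couple 104 at a = 6.6: M₀a(2L − a)/(2EI) = 5285/EI
Flexibility coefficient — unit upward force at C: δ_{CC} = L³/(3EI) = 443.7/EI.
The prop prevents deflection at C: R_C = δ_0/δ_{CC} = 5285/443.7 = 11.91 kN.
Moment equilibrium about A: M_A = Σ(load moments about A) − R_C·L = 104 − 11.91×11 = -27.04 kN·m.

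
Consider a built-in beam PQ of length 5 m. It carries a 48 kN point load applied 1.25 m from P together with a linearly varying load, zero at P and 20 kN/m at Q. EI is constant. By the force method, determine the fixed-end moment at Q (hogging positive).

M_Q = 36.25 kN·m

Release both end moments; the primary structure is a simply-supported span PQ with redundants M_P and M_Q.
End rotations of the released simple span under the applied load (×1/EI):
  at P: point load 48 at a = 1.25: Pab(L + b)/(6LEI) = 65.62/EI
  at Q: point load 48 at a = 1.25: Pab(L + a)/(6LEI) = 46.88/EI
  at P: triangular load, peak 20: 7w₀L³/(360EI) = 48.61/EI
  at Q: triangular load, peak 20: w₀L³/(45EI) = 55.56/EI
  θ_P0 = 114.2/EI,  θ_Q0 = 102.4/EI
Flexibility coefficients: a unit moment at one end gives L/(3EI) there and L/(6EI) at the far end, so f₁₁ = f₂₂ = 1.667/EI and f₁₂ = f₂₁ = 0.8333/EI.
Compatibility — zero rotation at each built-in end:
  1.667 M_P + 0.8333 M_Q = 114.2
  0.8333 M_P + 1.667 M_Q = 102.4
Solving the pair gives M_P = 50.42 kN·m and M_Q = 36.25 kN·m (hogging).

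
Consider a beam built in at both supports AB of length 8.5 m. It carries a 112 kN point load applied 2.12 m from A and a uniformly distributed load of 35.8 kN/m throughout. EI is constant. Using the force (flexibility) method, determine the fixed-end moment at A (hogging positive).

Take the two fixed-end moments M_A, M_B as redundants; the released structure is the simple span AB.
End rotations of the released simple span under the applied load (×1/EI):
  at A: point load 112 at a = 2.12: Pab(L + b)/(6LEI) = 442/EI
  at B: point load 112 at a = 2.12: Pab(L + a)/(6LEI) = 315.4/EI
  at A: UDL 35.8: wL³/(24EI) = 916.1/EI
  at B: UDL 35.8: wL³/(24EI) = 916.1/EI
  θ_A0 = 1358/EI,  θ_B0 = 1232/EI
Flexibility coefficients: a unit moment at one end gives L/(3EI) there and L/(6EI) at the far end, so f₁₁ = f₂₂ = 2.833/EI and f₁₂ = f₂₁ = 1.417/EI.
Compatibility — zero rotation at each built-in end:
  2.833 M_A + 1.417 M_B = 1358
  1.417 M_A + 2.833 M_B = 1232
Solving the pair gives M_A = 349.3 kN·m and M_B = 260 kN·m (hogging).

M_A = 349.3 kN·m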